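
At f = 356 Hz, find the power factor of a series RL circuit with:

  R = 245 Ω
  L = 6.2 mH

Step 1 — Angular frequency: ω = 2π·f = 2π·356 = 2237 rad/s.
Step 2 — Component impedances:
  R: Z = R = 245 Ω
  L: Z = jωL = j·2237·0.0062 = 0 + j13.87 Ω
Step 3 — Series combination: Z_total = R + L = 245 + j13.87 Ω = 245.4∠3.2° Ω.
Step 4 — Power factor: PF = cos(φ) = Re(Z)/|Z| = 245/245.4 = 0.9984.
Step 5 — Type: Im(Z) = 13.87 ⇒ lagging (phase φ = 3.2°).

PF = 0.9984 (lagging, φ = 3.2°)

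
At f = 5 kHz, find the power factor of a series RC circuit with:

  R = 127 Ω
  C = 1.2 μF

Step 1 — Angular frequency: ω = 2π·f = 2π·5000 = 3.142e+04 rad/s.
Step 2 — Component impedances:
  R: Z = R = 127 Ω
  C: Z = 1/(jωC) = -j/(ω·C) = 0 - j26.53 Ω
Step 3 — Series combination: Z_total = R + C = 127 - j26.53 Ω = 129.7∠-11.8° Ω.
Step 4 — Power factor: PF = cos(φ) = Re(Z)/|Z| = 127/129.74 = 0.9789.
Step 5 — Type: Im(Z) = -26.53 ⇒ leading (phase φ = -11.8°).

PF = 0.9789 (leading, φ = -11.8°)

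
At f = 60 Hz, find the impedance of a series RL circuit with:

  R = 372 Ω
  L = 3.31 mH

Step 1 — Angular frequency: ω = 2π·f = 2π·60 = 377 rad/s.
Step 2 — Component impedances:
  R: Z = R = 372 Ω
  L: Z = jωL = j·377·0.00331 = 0 + j1.248 Ω
Step 3 — Series combination: Z_total = R + L = 372 + j1.248 Ω = 372∠0.2° Ω.

Z = 372 + j1.248 Ω = 372∠0.2° Ω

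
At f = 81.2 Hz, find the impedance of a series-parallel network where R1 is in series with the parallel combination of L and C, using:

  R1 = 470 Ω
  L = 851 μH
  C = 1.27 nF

Step 1 — Angular frequency: ω = 2π·f = 2π·81.2 = 510.2 rad/s.
Step 2 — Component impedances:
  R1: Z = R = 470 Ω
  L: Z = jωL = j·510.2·0.000851 = 0 + j0.4342 Ω
  C: Z = 1/(jωC) = -j/(ω·C) = 0 - j1.543e+06 Ω
Step 3 — Parallel branch: L || C = 1/(1/L + 1/C) = 0 + j0.4342 Ω.
Step 4 — Series with R1: Z_total = R1 + (L || C) = 470 + j0.4342 Ω = 470∠0.1° Ω.

Z = 470 + j0.4342 Ω = 470∠0.1° Ω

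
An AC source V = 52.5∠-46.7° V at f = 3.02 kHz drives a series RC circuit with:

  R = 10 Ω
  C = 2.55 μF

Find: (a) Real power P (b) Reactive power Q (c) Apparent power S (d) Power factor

Step 1 — Angular frequency: ω = 2π·f = 2π·3020 = 1.898e+04 rad/s.
Step 2 — Component impedances:
  R: Z = R = 10 Ω
  C: Z = 1/(jωC) = -j/(ω·C) = 0 - j20.67 Ω
Step 3 — Series combination: Z_total = R + C = 10 - j20.67 Ω = 22.96∠-64.2° Ω.
Step 4 — Source phasor: V = 52.5∠-46.7° V = 36.01 - j38.21 V.
Step 5 — Current: I = V / Z = 2.181 + j0.6868 A = 2.287∠17.5° A.
Step 6 — Complex power: S = V·I* = 52.29 - j108.1 VA.
Step 7 — Real power: P = Re(S) = 52.29 W.
Step 8 — Reactive power: Q = Im(S) = -108.1 VAR.
Step 9 — Apparent power: |S| = 120.1 VA.
Step 10 — Power factor: PF = P/|S| = 0.4356 (leading).

(a) P = 52.29 W  (b) Q = -108.1 VAR  (c) S = 120.1 VA  (d) PF = 0.4356 (leading)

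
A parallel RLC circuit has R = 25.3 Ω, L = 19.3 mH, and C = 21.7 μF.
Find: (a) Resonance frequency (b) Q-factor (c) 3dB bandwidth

Step 1 — Resonance: ω₀ = 1/√(LC) = 1/√(0.0193·2.17e-05) = 1545 rad/s.
Step 2 — f₀ = ω₀/(2π) = 245.9 Hz.
Step 3 — Parallel Q: Q = R/(ω₀L) = 25.3/(1545·0.0193) = 0.8483.
Step 4 — Bandwidth: Δω = ω₀/Q = 1821 rad/s; BW = Δω/(2π) = 289.9 Hz.

(a) f₀ = 245.9 Hz  (b) Q = 0.8483  (c) BW = 289.9 Hz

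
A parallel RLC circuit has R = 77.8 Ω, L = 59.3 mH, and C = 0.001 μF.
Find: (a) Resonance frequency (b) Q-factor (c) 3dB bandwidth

Step 1 — Resonance: ω₀ = 1/√(LC) = 1/√(0.0593·1e-09) = 1.299e+05 rad/s.
Step 2 — f₀ = ω₀/(2π) = 2.067e+04 Hz.
Step 3 — Parallel Q: Q = R/(ω₀L) = 77.8/(1.299e+05·0.0593) = 0.0101.
Step 4 — Bandwidth: Δω = ω₀/Q = 1.285e+07 rad/s; BW = Δω/(2π) = 2.046e+06 Hz.

(a) f₀ = 2.067e+04 Hz  (b) Q = 0.0101  (c) BW = 2.046e+06 Hz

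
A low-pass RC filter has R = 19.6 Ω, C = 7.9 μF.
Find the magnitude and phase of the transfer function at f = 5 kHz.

Step 1 — Angular frequency: ω = 2π·5000 = 3.142e+04 rad/s.
Step 2 — Transfer function: H(jω) = 1/(1 + jωRC).
Step 3 — Denominator: 1 + jωRC = 1 + j·3.142e+04·19.6·7.9e-06 = 1 + j4.864.
Step 4 — H = 0.04055 - j0.1972.
Step 5 — Magnitude: |H| = 0.2014 (-13.9 dB); phase: φ = -78.4°.

|H| = 0.2014 (-13.9 dB), φ = -78.4°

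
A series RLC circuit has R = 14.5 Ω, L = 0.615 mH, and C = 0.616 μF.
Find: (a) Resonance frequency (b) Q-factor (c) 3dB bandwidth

Step 1 — Resonance: ω₀ = 1/√(LC) = 1/√(0.000615·6.16e-07) = 5.138e+04 rad/s.
Step 2 — f₀ = ω₀/(2π) = 8177 Hz.
Step 3 — Series Q: Q = ω₀L/R = 5.138e+04·0.000615/14.5 = 2.179.
Step 4 — Bandwidth: Δω = ω₀/Q = 2.358e+04 rad/s; BW = Δω/(2π) = 3752 Hz.

(a) f₀ = 8177 Hz  (b) Q = 2.179  (c) BW = 3752 Hz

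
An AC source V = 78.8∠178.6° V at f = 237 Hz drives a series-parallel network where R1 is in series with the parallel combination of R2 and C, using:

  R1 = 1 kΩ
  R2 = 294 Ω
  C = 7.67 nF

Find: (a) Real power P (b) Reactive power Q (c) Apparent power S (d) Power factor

Step 1 — Angular frequency: ω = 2π·f = 2π·237 = 1489 rad/s.
Step 2 — Component impedances:
  R1: Z = R = 1000 Ω
  R2: Z = R = 294 Ω
  C: Z = 1/(jωC) = -j/(ω·C) = 0 - j8.755e+04 Ω
Step 3 — Parallel branch: R2 || C = 1/(1/R2 + 1/C) = 294 - j0.9872 Ω.
Step 4 — Series with R1: Z_total = R1 + (R2 || C) = 1294 - j0.9872 Ω = 1294∠-0.0° Ω.
Step 5 — Source phasor: V = 78.8∠178.6° V = -78.78 + j1.925 V.
Step 6 — Current: I = V / Z = -0.06088 + j0.001441 A = 0.0609∠178.6° A.
Step 7 — Complex power: S = V·I* = 4.799 - j0.003661 VA.
Step 8 — Real power: P = Re(S) = 4.799 W.
Step 9 — Reactive power: Q = Im(S) = -0.003661 VAR.
Step 10 — Apparent power: |S| = 4.799 VA.
Step 11 — Power factor: PF = P/|S| = 1 (leading).

(a) P = 4.799 W  (b) Q = -0.003661 VAR  (c) S = 4.799 VA  (d) PF = 1 (leading)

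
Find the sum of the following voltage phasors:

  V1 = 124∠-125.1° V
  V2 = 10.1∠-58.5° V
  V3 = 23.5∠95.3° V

Step 1 — Convert each phasor to rectangular form:
  V1 = 124·(cos(-125.1°) + j·sin(-125.1°)) = -71.3 - j101.5 V
  V2 = 10.1·(cos(-58.5°) + j·sin(-58.5°)) = 5.277 - j8.612 V
  V3 = 23.5·(cos(95.3°) + j·sin(95.3°)) = -2.171 + j23.4 V
Step 2 — Sum components: V_total = -68.19 - j86.66 V.
Step 3 — Convert to polar: |V_total| = 110.3 V, ∠V_total = -128.2°.

V_total = 110.3∠-128.2° V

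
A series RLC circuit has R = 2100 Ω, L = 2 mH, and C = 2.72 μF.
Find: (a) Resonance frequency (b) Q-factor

Step 1 — Resonance condition Im(Z)=0 gives ω₀ = 1/√(LC).
Step 2 — ω₀ = 1/√(0.002·2.72e-06) = 1.356e+04 rad/s.
Step 3 — f₀ = ω₀/(2π) = 2158 Hz.
Step 4 — Series Q: Q = ω₀L/R = 1.356e+04·0.002/2100 = 0.01291.

(a) f₀ = 2158 Hz  (b) Q = 0.01291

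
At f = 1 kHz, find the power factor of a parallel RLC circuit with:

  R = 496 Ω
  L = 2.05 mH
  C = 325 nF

Step 1 — Angular frequency: ω = 2π·f = 2π·1000 = 6283 rad/s.
Step 2 — Component impedances:
  R: Z = R = 496 Ω
  L: Z = jωL = j·6283·0.00205 = 0 + j12.88 Ω
  C: Z = 1/(jωC) = -j/(ω·C) = 0 - j489.7 Ω
Step 3 — Parallel combination: 1/Z_total = 1/R + 1/L + 1/C; Z_total = 0.3526 + j13.22 Ω = 13.22∠88.5° Ω.
Step 4 — Power factor: PF = cos(φ) = Re(Z)/|Z| = 0.35256/13.224 = 0.02666.
Step 5 — Type: Im(Z) = 13.22 ⇒ lagging (phase φ = 88.5°).

PF = 0.02666 (lagging, φ = 88.5°)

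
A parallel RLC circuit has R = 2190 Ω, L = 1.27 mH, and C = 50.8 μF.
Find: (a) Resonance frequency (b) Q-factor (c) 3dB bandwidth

Step 1 — Resonance: ω₀ = 1/√(LC) = 1/√(0.00127·5.08e-05) = 3937 rad/s.
Step 2 — f₀ = ω₀/(2π) = 626.6 Hz.
Step 3 — Parallel Q: Q = R/(ω₀L) = 2190/(3937·0.00127) = 438.
Step 4 — Bandwidth: Δω = ω₀/Q = 8.989 rad/s; BW = Δω/(2π) = 1.431 Hz.

(a) f₀ = 626.6 Hz  (b) Q = 438  (c) BW = 1.431 Hz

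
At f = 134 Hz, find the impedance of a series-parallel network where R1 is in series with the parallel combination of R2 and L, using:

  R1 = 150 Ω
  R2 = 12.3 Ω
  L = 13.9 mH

Step 1 — Angular frequency: ω = 2π·f = 2π·134 = 841.9 rad/s.
Step 2 — Component impedances:
  R1: Z = R = 150 Ω
  R2: Z = R = 12.3 Ω
  L: Z = jωL = j·841.9·0.0139 = 0 + j11.7 Ω
Step 3 — Parallel branch: R2 || L = 1/(1/R2 + 1/L) = 5.844 + j6.142 Ω.
Step 4 — Series with R1: Z_total = R1 + (R2 || L) = 155.8 + j6.142 Ω = 156∠2.3° Ω.

Z = 155.8 + j6.142 Ω = 156∠2.3° Ω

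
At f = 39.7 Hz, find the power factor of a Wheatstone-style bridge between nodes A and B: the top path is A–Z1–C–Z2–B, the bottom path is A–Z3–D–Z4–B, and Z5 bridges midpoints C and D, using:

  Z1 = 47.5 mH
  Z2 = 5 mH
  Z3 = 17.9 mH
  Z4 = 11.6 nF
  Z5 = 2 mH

Step 1 — Angular frequency: ω = 2π·f = 2π·39.7 = 249.4 rad/s.
Step 2 — Component impedances:
  Z1: Z = jωL = j·249.4·0.0475 = 0 + j11.85 Ω
  Z2: Z = jωL = j·249.4·0.005 = 0 + j1.247 Ω
  Z3: Z = jωL = j·249.4·0.0179 = 0 + j4.465 Ω
  Z4: Z = 1/(jωC) = -j/(ω·C) = 0 - j3.456e+05 Ω
  Z5: Z = jωL = j·249.4·0.002 = 0 + j0.4989 Ω
Step 3 — Bridge requires nodal analysis (the Z5 bridge couples midpoints C and D, so the two paths cannot be reduced to a simple series/parallel combination). Setting node B to ground and injecting 1 A at node A, the 3-node admittance system at A, C, D solves to V_A = Z_AB = 0 + j4.746 Ω = 4.746∠90.0° Ω.
Step 4 — Power factor: PF = cos(φ) = Re(Z)/|Z| = 0/4.746 = 0.
Step 5 — Type: Im(Z) = 4.746 ⇒ lagging (phase φ = 90.0°).

PF = 0 (lagging, φ = 90.0°)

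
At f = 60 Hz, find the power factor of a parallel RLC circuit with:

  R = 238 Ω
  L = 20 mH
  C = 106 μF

Step 1 — Angular frequency: ω = 2π·f = 2π·60 = 377 rad/s.
Step 2 — Component impedances:
  R: Z = R = 238 Ω
  L: Z = jωL = j·377·0.02 = 0 + j7.54 Ω
  C: Z = 1/(jωC) = -j/(ω·C) = 0 - j25.02 Ω
Step 3 — Parallel combination: 1/Z_total = 1/R + 1/L + 1/C; Z_total = 0.4883 + j10.77 Ω = 10.78∠87.4° Ω.
Step 4 — Power factor: PF = cos(φ) = Re(Z)/|Z| = 0.48828/10.78 = 0.04529.
Step 5 — Type: Im(Z) = 10.77 ⇒ lagging (phase φ = 87.4°).

PF = 0.04529 (lagging, φ = 87.4°)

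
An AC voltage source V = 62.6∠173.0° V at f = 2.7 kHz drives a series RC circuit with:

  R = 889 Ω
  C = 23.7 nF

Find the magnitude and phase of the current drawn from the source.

Step 1 — Angular frequency: ω = 2π·f = 2π·2700 = 1.696e+04 rad/s.
Step 2 — Component impedances:
  R: Z = R = 889 Ω
  C: Z = 1/(jωC) = -j/(ω·C) = 0 - j2487 Ω
Step 3 — Series combination: Z_total = R + C = 889 - j2487 Ω = 2641∠-70.3° Ω.
Step 4 — Source phasor: V = 62.6∠173.0° V = -62.13 + j7.629 V.
Step 5 — Ohm's law: I = V / Z_total = (-62.13 + j7.629) / (889 - j2487) = -0.01064 - j0.02118 A.
Step 6 — Convert to polar: |I| = 0.0237 A, ∠I = -116.7°.

I = 0.0237∠-116.7° A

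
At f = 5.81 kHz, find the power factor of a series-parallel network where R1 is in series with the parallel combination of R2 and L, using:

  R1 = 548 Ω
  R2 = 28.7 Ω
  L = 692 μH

Step 1 — Angular frequency: ω = 2π·f = 2π·5810 = 3.651e+04 rad/s.
Step 2 — Component impedances:
  R1: Z = R = 548 Ω
  R2: Z = R = 28.7 Ω
  L: Z = jωL = j·3.651e+04·0.000692 = 0 + j25.26 Ω
Step 3 — Parallel branch: R2 || L = 1/(1/R2 + 1/L) = 12.53 + j14.23 Ω.
Step 4 — Series with R1: Z_total = R1 + (R2 || L) = 560.5 + j14.23 Ω = 560.7∠1.5° Ω.
Step 5 — Power factor: PF = cos(φ) = Re(Z)/|Z| = 560.53/560.71 = 0.9997.
Step 6 — Type: Im(Z) = 14.23 ⇒ lagging (phase φ = 1.5°).

PF = 0.9997 (lagging, φ = 1.5°)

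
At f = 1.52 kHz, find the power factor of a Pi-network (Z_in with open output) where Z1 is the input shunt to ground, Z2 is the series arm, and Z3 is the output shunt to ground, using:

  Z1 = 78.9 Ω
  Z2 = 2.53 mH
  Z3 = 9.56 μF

Step 1 — Angular frequency: ω = 2π·f = 2π·1520 = 9550 rad/s.
Step 2 — Component impedances:
  Z1: Z = R = 78.9 Ω
  Z2: Z = jωL = j·9550·0.00253 = 0 + j24.16 Ω
  Z3: Z = 1/(jωC) = -j/(ω·C) = 0 - j10.95 Ω
Step 3 — With open output, the series arm Z2 and the output shunt Z3 appear in series to ground: Z2 + Z3 = 0 + j13.21 Ω.
Step 4 — Parallel with input shunt Z1: Z_in = Z1 || (Z2 + Z3) = 2.151 + j12.85 Ω = 13.03∠80.5° Ω.
Step 5 — Power factor: PF = cos(φ) = Re(Z)/|Z| = 2.151/13.03 = 0.1651.
Step 6 — Type: Im(Z) = 12.85 ⇒ lagging (phase φ = 80.5°).

PF = 0.1651 (lagging, φ = 80.5°)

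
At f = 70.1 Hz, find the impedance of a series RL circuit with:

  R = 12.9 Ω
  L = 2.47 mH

Step 1 — Angular frequency: ω = 2π·f = 2π·70.1 = 440.5 rad/s.
Step 2 — Component impedances:
  R: Z = R = 12.9 Ω
  L: Z = jωL = j·440.5·0.00247 = 0 + j1.088 Ω
Step 3 — Series combination: Z_total = R + L = 12.9 + j1.088 Ω = 12.95∠4.8° Ω.

Z = 12.9 + j1.088 Ω = 12.95∠4.8° Ω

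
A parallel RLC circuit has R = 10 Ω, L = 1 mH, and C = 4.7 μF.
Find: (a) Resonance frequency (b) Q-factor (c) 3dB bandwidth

Step 1 — Resonance: ω₀ = 1/√(LC) = 1/√(0.001·4.7e-06) = 1.459e+04 rad/s.
Step 2 — f₀ = ω₀/(2π) = 2322 Hz.
Step 3 — Parallel Q: Q = R/(ω₀L) = 10/(1.459e+04·0.001) = 0.6856.
Step 4 — Bandwidth: Δω = ω₀/Q = 2.128e+04 rad/s; BW = Δω/(2π) = 3386 Hz.

(a) f₀ = 2322 Hz  (b) Q = 0.6856  (c) BW = 3386 Hz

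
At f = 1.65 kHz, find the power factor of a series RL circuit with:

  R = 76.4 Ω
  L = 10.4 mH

Step 1 — Angular frequency: ω = 2π·f = 2π·1650 = 1.037e+04 rad/s.
Step 2 — Component impedances:
  R: Z = R = 76.4 Ω
  L: Z = jωL = j·1.037e+04·0.0104 = 0 + j107.8 Ω
Step 3 — Series combination: Z_total = R + L = 76.4 + j107.8 Ω = 132.1∠54.7° Ω.
Step 4 — Power factor: PF = cos(φ) = Re(Z)/|Z| = 76.4/132.14 = 0.5782.
Step 5 — Type: Im(Z) = 107.8 ⇒ lagging (phase φ = 54.7°).

PF = 0.5782 (lagging, φ = 54.7°)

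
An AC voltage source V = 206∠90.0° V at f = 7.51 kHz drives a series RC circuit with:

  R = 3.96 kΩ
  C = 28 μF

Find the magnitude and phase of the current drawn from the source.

Step 1 — Angular frequency: ω = 2π·f = 2π·7510 = 4.719e+04 rad/s.
Step 2 — Component impedances:
  R: Z = R = 3960 Ω
  C: Z = 1/(jωC) = -j/(ω·C) = 0 - j0.7569 Ω
Step 3 — Series combination: Z_total = R + C = 3960 - j0.7569 Ω = 3960∠-0.0° Ω.
Step 4 — Source phasor: V = 206∠90.0° V = 0 + j206 V.
Step 5 — Ohm's law: I = V / Z_total = (0 + j206) / (3960 - j0.7569) = -9.943e-06 + j0.05202 A.
Step 6 — Convert to polar: |I| = 0.05202 A, ∠I = 90.0°.

I = 0.05202∠90.0° A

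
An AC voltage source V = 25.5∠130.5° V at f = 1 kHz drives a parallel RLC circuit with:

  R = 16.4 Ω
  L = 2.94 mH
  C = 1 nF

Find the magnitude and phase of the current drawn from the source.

Step 1 — Angular frequency: ω = 2π·f = 2π·1000 = 6283 rad/s.
Step 2 — Component impedances:
  R: Z = R = 16.4 Ω
  L: Z = jωL = j·6283·0.00294 = 0 + j18.47 Ω
  C: Z = 1/(jωC) = -j/(ω·C) = 0 - j1.592e+05 Ω
Step 3 — Parallel combination: 1/Z_total = 1/R + 1/L + 1/C; Z_total = 9.172 + j8.142 Ω = 12.26∠41.6° Ω.
Step 4 — Source phasor: V = 25.5∠130.5° V = -16.56 + j19.39 V.
Step 5 — Ohm's law: I = V / Z_total = (-16.56 + j19.39) / (9.172 + j8.142) = 0.03975 + j2.079 A.
Step 6 — Convert to polar: |I| = 2.079 A, ∠I = 88.9°.

I = 2.079∠88.9° A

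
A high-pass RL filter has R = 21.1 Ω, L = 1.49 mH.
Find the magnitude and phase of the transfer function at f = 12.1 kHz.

Step 1 — Angular frequency: ω = 2π·1.21e+04 = 7.603e+04 rad/s.
Step 2 — Transfer function: H(jω) = jωL/(R + jωL).
Step 3 — Numerator jωL = j·113.3; denominator R + jωL = 21.1 + j113.3.
Step 4 — H = 0.9665 + j0.18.
Step 5 — Magnitude: |H| = 0.9831 (-0.1 dB); phase: φ = 10.6°.

|H| = 0.9831 (-0.1 dB), φ = 10.6°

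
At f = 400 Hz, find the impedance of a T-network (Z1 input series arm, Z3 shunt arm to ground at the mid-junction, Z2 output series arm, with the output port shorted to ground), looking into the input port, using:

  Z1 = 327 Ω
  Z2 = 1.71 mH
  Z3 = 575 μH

Step 1 — Angular frequency: ω = 2π·f = 2π·400 = 2513 rad/s.
Step 2 — Component impedances:
  Z1: Z = R = 327 Ω
  Z2: Z = jωL = j·2513·0.00171 = 0 + j4.298 Ω
  Z3: Z = jωL = j·2513·0.000575 = 0 + j1.445 Ω
Step 3 — With the output port shorted to ground, the output series arm Z2 runs from the junction to ground; the shunt arm Z3 also runs from the junction to ground. They appear in parallel: Z3 || Z2 = 0 + j1.081 Ω.
Step 4 — Series with input arm Z1: Z_in = Z1 + (Z3 || Z2) = 327 + j1.081 Ω = 327∠0.2° Ω.

Z = 327 + j1.081 Ω = 327∠0.2° Ω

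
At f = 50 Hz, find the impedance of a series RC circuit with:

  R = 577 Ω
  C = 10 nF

Step 1 — Angular frequency: ω = 2π·f = 2π·50 = 314.2 rad/s.
Step 2 — Component impedances:
  R: Z = R = 577 Ω
  C: Z = 1/(jωC) = -j/(ω·C) = 0 - j3.183e+05 Ω
Step 3 — Series combination: Z_total = R + C = 577 - j3.183e+05 Ω = 3.183e+05∠-89.9° Ω.

Z = 577 - j3.183e+05 Ω = 3.183e+05∠-89.9° Ω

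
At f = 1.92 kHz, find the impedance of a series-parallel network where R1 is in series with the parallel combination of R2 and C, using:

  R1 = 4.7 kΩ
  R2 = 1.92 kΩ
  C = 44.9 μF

Step 1 — Angular frequency: ω = 2π·f = 2π·1920 = 1.206e+04 rad/s.
Step 2 — Component impedances:
  R1: Z = R = 4700 Ω
  R2: Z = R = 1920 Ω
  C: Z = 1/(jωC) = -j/(ω·C) = 0 - j1.846 Ω
Step 3 — Parallel branch: R2 || C = 1/(1/R2 + 1/C) = 0.001775 - j1.846 Ω.
Step 4 — Series with R1: Z_total = R1 + (R2 || C) = 4700 - j1.846 Ω = 4700∠-0.0° Ω.

Z = 4700 - j1.846 Ω = 4700∠-0.0° Ω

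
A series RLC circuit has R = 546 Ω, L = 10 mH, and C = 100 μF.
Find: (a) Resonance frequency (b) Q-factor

Step 1 — Resonance condition Im(Z)=0 gives ω₀ = 1/√(LC).
Step 2 — ω₀ = 1/√(0.01·0.0001) = 1000 rad/s.
Step 3 — f₀ = ω₀/(2π) = 159.2 Hz.
Step 4 — Series Q: Q = ω₀L/R = 1000·0.01/546 = 0.01832.

(a) f₀ = 159.2 Hz  (b) Q = 0.01832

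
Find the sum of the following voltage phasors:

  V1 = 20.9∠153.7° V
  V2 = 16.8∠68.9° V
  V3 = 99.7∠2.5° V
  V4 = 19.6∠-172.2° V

Step 1 — Convert each phasor to rectangular form:
  V1 = 20.9·(cos(153.7°) + j·sin(153.7°)) = -18.74 + j9.26 V
  V2 = 16.8·(cos(68.9°) + j·sin(68.9°)) = 6.048 + j15.67 V
  V3 = 99.7·(cos(2.5°) + j·sin(2.5°)) = 99.61 + j4.349 V
  V4 = 19.6·(cos(-172.2°) + j·sin(-172.2°)) = -19.42 - j2.66 V
Step 2 — Sum components: V_total = 67.5 + j26.62 V.
Step 3 — Convert to polar: |V_total| = 72.56 V, ∠V_total = 21.5°.

V_total = 72.56∠21.5° V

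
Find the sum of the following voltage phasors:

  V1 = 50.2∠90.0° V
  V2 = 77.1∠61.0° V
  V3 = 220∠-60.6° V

Step 1 — Convert each phasor to rectangular form:
  V1 = 50.2·(cos(90.0°) + j·sin(90.0°)) = 0 + j50.2 V
  V2 = 77.1·(cos(61.0°) + j·sin(61.0°)) = 37.38 + j67.43 V
  V3 = 220·(cos(-60.6°) + j·sin(-60.6°)) = 108 - j191.7 V
Step 2 — Sum components: V_total = 145.4 - j74.03 V.
Step 3 — Convert to polar: |V_total| = 163.1 V, ∠V_total = -27.0°.

V_total = 163.1∠-27.0° V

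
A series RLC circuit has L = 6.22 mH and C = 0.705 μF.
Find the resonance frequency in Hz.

Step 1 — Resonance condition Im(Z)=0 gives ω₀ = 1/√(LC).
Step 2 — ω₀ = 1/√(0.00622·7.05e-07) = 1.51e+04 rad/s.
Step 3 — f₀ = ω₀/(2π) = 2403 Hz.

f₀ = 2403 Hz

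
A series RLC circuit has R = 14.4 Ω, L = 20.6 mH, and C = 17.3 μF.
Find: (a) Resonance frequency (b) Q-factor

Step 1 — Resonance condition Im(Z)=0 gives ω₀ = 1/√(LC).
Step 2 — ω₀ = 1/√(0.0206·1.73e-05) = 1675 rad/s.
Step 3 — f₀ = ω₀/(2π) = 266.6 Hz.
Step 4 — Series Q: Q = ω₀L/R = 1675·0.0206/14.4 = 2.396.

(a) f₀ = 266.6 Hz  (b) Q = 2.396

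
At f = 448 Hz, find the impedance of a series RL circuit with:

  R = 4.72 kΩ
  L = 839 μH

Step 1 — Angular frequency: ω = 2π·f = 2π·448 = 2815 rad/s.
Step 2 — Component impedances:
  R: Z = R = 4720 Ω
  L: Z = jωL = j·2815·0.000839 = 0 + j2.362 Ω
Step 3 — Series combination: Z_total = R + L = 4720 + j2.362 Ω = 4720∠0.0° Ω.

Z = 4720 + j2.362 Ω = 4720∠0.0° Ω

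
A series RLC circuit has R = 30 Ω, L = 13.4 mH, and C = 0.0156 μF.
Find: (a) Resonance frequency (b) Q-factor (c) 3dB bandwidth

Step 1 — Resonance condition Im(Z)=0 gives ω₀ = 1/√(LC).
Step 2 — ω₀ = 1/√(0.0134·1.56e-08) = 6.916e+04 rad/s.
Step 3 — f₀ = ω₀/(2π) = 1.101e+04 Hz.
Step 4 — Series Q: Q = ω₀L/R = 6.916e+04·0.0134/30 = 30.89.
Step 5 — 3dB bandwidth: Δω = ω₀/Q = 2239 rad/s; BW = Δω/(2π) = 356.3 Hz.

(a) f₀ = 1.101e+04 Hz  (b) Q = 30.89  (c) BW = 356.3 Hz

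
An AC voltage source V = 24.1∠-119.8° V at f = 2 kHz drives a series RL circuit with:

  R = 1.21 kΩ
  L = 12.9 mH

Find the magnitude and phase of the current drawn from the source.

Step 1 — Angular frequency: ω = 2π·f = 2π·2000 = 1.257e+04 rad/s.
Step 2 — Component impedances:
  R: Z = R = 1210 Ω
  L: Z = jωL = j·1.257e+04·0.0129 = 0 + j162.1 Ω
Step 3 — Series combination: Z_total = R + L = 1210 + j162.1 Ω = 1221∠7.6° Ω.
Step 4 — Source phasor: V = 24.1∠-119.8° V = -11.98 - j20.91 V.
Step 5 — Ohm's law: I = V / Z_total = (-11.98 - j20.91) / (1210 + j162.1) = -0.012 - j0.01568 A.
Step 6 — Convert to polar: |I| = 0.01974 A, ∠I = -127.4°.

I = 0.01974∠-127.4° A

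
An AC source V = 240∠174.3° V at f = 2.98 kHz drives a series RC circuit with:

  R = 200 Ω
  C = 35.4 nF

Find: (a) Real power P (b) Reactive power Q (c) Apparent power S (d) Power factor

Step 1 — Angular frequency: ω = 2π·f = 2π·2980 = 1.872e+04 rad/s.
Step 2 — Component impedances:
  R: Z = R = 200 Ω
  C: Z = 1/(jωC) = -j/(ω·C) = 0 - j1509 Ω
Step 3 — Series combination: Z_total = R + C = 200 - j1509 Ω = 1522∠-82.4° Ω.
Step 4 — Source phasor: V = 240∠174.3° V = -238.8 + j23.84 V.
Step 5 — Current: I = V / Z = -0.03615 - j0.1535 A = 0.1577∠-103.3° A.
Step 6 — Complex power: S = V·I* = 4.974 - j37.52 VA.
Step 7 — Real power: P = Re(S) = 4.974 W.
Step 8 — Reactive power: Q = Im(S) = -37.52 VAR.
Step 9 — Apparent power: |S| = 37.85 VA.
Step 10 — Power factor: PF = P/|S| = 0.1314 (leading).

(a) P = 4.974 W  (b) Q = -37.52 VAR  (c) S = 37.85 VA  (d) PF = 0.1314 (leading)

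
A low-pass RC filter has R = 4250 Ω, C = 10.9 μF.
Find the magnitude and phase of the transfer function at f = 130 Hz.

Step 1 — Angular frequency: ω = 2π·130 = 816.8 rad/s.
Step 2 — Transfer function: H(jω) = 1/(1 + jωRC).
Step 3 — Denominator: 1 + jωRC = 1 + j·816.8·4250·1.09e-05 = 1 + j37.84.
Step 4 — H = 0.0006979 - j0.02641.
Step 5 — Magnitude: |H| = 0.02642 (-31.6 dB); phase: φ = -88.5°.

|H| = 0.02642 (-31.6 dB), φ = -88.5°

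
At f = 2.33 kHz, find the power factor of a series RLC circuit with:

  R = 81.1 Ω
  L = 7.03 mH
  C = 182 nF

Step 1 — Angular frequency: ω = 2π·f = 2π·2330 = 1.464e+04 rad/s.
Step 2 — Component impedances:
  R: Z = R = 81.1 Ω
  L: Z = jωL = j·1.464e+04·0.00703 = 0 + j102.9 Ω
  C: Z = 1/(jωC) = -j/(ω·C) = 0 - j375.3 Ω
Step 3 — Series combination: Z_total = R + L + C = 81.1 - j272.4 Ω = 284.2∠-73.4° Ω.
Step 4 — Power factor: PF = cos(φ) = Re(Z)/|Z| = 81.1/284.2 = 0.2854.
Step 5 — Type: Im(Z) = -272.4 ⇒ leading (phase φ = -73.4°).

PF = 0.2854 (leading, φ = -73.4°)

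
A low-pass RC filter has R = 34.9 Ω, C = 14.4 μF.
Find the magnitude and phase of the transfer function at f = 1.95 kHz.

Step 1 — Angular frequency: ω = 2π·1950 = 1.225e+04 rad/s.
Step 2 — Transfer function: H(jω) = 1/(1 + jωRC).
Step 3 — Denominator: 1 + jωRC = 1 + j·1.225e+04·34.9·1.44e-05 = 1 + j6.157.
Step 4 — H = 0.0257 - j0.1582.
Step 5 — Magnitude: |H| = 0.1603 (-15.9 dB); phase: φ = -80.8°.

|H| = 0.1603 (-15.9 dB), φ = -80.8°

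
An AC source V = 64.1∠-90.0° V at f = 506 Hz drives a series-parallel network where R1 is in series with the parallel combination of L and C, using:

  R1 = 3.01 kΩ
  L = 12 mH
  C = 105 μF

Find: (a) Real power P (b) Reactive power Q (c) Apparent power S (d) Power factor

Step 1 — Angular frequency: ω = 2π·f = 2π·506 = 3179 rad/s.
Step 2 — Component impedances:
  R1: Z = R = 3010 Ω
  L: Z = jωL = j·3179·0.012 = 0 + j38.15 Ω
  C: Z = 1/(jωC) = -j/(ω·C) = 0 - j2.996 Ω
Step 3 — Parallel branch: L || C = 1/(1/L + 1/C) = 0 - j3.251 Ω.
Step 4 — Series with R1: Z_total = R1 + (L || C) = 3010 - j3.251 Ω = 3010∠-0.1° Ω.
Step 5 — Source phasor: V = 64.1∠-90.0° V = 0 - j64.1 V.
Step 6 — Current: I = V / Z = 2.3e-05 - j0.0213 A = 0.0213∠-89.9° A.
Step 7 — Complex power: S = V·I* = 1.365 - j0.001474 VA.
Step 8 — Real power: P = Re(S) = 1.365 W.
Step 9 — Reactive power: Q = Im(S) = -0.001474 VAR.
Step 10 — Apparent power: |S| = 1.365 VA.
Step 11 — Power factor: PF = P/|S| = 1 (leading).

(a) P = 1.365 W  (b) Q = -0.001474 VAR  (c) S = 1.365 VA  (d) PF = 1 (leading)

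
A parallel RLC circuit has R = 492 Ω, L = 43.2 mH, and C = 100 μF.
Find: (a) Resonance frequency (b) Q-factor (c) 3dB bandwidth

Step 1 — Resonance: ω₀ = 1/√(LC) = 1/√(0.0432·0.0001) = 481.1 rad/s.
Step 2 — f₀ = ω₀/(2π) = 76.57 Hz.
Step 3 — Parallel Q: Q = R/(ω₀L) = 492/(481.1·0.0432) = 23.67.
Step 4 — Bandwidth: Δω = ω₀/Q = 20.33 rad/s; BW = Δω/(2π) = 3.235 Hz.

(a) f₀ = 76.57 Hz  (b) Q = 23.67  (c) BW = 3.235 Hz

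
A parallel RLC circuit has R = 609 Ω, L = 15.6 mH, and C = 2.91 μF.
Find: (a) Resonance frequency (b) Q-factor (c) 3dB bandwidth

Step 1 — Resonance: ω₀ = 1/√(LC) = 1/√(0.0156·2.91e-06) = 4693 rad/s.
Step 2 — f₀ = ω₀/(2π) = 747 Hz.
Step 3 — Parallel Q: Q = R/(ω₀L) = 609/(4693·0.0156) = 8.318.
Step 4 — Bandwidth: Δω = ω₀/Q = 564.3 rad/s; BW = Δω/(2π) = 89.81 Hz.

(a) f₀ = 747 Hz  (b) Q = 8.318  (c) BW = 89.81 Hz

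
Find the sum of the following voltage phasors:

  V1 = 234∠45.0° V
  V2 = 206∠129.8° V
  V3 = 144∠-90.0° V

Step 1 — Convert each phasor to rectangular form:
  V1 = 234·(cos(45.0°) + j·sin(45.0°)) = 165.5 + j165.5 V
  V2 = 206·(cos(129.8°) + j·sin(129.8°)) = -131.9 + j158.3 V
  V3 = 144·(cos(-90.0°) + j·sin(-90.0°)) = 0 - j144 V
Step 2 — Sum components: V_total = 33.6 + j179.7 V.
Step 3 — Convert to polar: |V_total| = 182.8 V, ∠V_total = 79.4°.

V_total = 182.8∠79.4° V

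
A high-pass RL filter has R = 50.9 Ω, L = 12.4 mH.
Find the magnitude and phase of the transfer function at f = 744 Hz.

Step 1 — Angular frequency: ω = 2π·744 = 4675 rad/s.
Step 2 — Transfer function: H(jω) = jωL/(R + jωL).
Step 3 — Numerator jωL = j·57.97; denominator R + jωL = 50.9 + j57.97.
Step 4 — H = 0.5646 + j0.4958.
Step 5 — Magnitude: |H| = 0.7514 (-2.5 dB); phase: φ = 41.3°.

|H| = 0.7514 (-2.5 dB), φ = 41.3°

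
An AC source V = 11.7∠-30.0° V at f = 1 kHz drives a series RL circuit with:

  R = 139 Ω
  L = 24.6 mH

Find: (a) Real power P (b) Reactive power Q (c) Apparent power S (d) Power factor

Step 1 — Angular frequency: ω = 2π·f = 2π·1000 = 6283 rad/s.
Step 2 — Component impedances:
  R: Z = R = 139 Ω
  L: Z = jωL = j·6283·0.0246 = 0 + j154.6 Ω
Step 3 — Series combination: Z_total = R + L = 139 + j154.6 Ω = 207.9∠48.0° Ω.
Step 4 — Source phasor: V = 11.7∠-30.0° V = 10.13 - j5.85 V.
Step 5 — Current: I = V / Z = 0.01167 - j0.05506 A = 0.05628∠-78.0° A.
Step 6 — Complex power: S = V·I* = 0.4403 + j0.4896 VA.
Step 7 — Real power: P = Re(S) = 0.4403 W.
Step 8 — Reactive power: Q = Im(S) = 0.4896 VAR.
Step 9 — Apparent power: |S| = 0.6585 VA.
Step 10 — Power factor: PF = P/|S| = 0.6687 (lagging).

(a) P = 0.4403 W  (b) Q = 0.4896 VAR  (c) S = 0.6585 VA  (d) PF = 0.6687 (lagging)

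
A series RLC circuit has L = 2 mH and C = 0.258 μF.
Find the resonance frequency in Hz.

Step 1 — Resonance condition Im(Z)=0 gives ω₀ = 1/√(LC).
Step 2 — ω₀ = 1/√(0.002·2.58e-07) = 4.402e+04 rad/s.
Step 3 — f₀ = ω₀/(2π) = 7006 Hz.

f₀ = 7006 Hz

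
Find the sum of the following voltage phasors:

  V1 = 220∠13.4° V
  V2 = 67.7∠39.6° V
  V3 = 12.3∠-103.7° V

Step 1 — Convert each phasor to rectangular form:
  V1 = 220·(cos(13.4°) + j·sin(13.4°)) = 214 + j50.98 V
  V2 = 67.7·(cos(39.6°) + j·sin(39.6°)) = 52.16 + j43.15 V
  V3 = 12.3·(cos(-103.7°) + j·sin(-103.7°)) = -2.913 - j11.95 V
Step 2 — Sum components: V_total = 263.3 + j82.19 V.
Step 3 — Convert to polar: |V_total| = 275.8 V, ∠V_total = 17.3°.

V_total = 275.8∠17.3° V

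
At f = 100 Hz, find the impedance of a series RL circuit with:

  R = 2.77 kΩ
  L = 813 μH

Step 1 — Angular frequency: ω = 2π·f = 2π·100 = 628.3 rad/s.
Step 2 — Component impedances:
  R: Z = R = 2770 Ω
  L: Z = jωL = j·628.3·0.000813 = 0 + j0.5108 Ω
Step 3 — Series combination: Z_total = R + L = 2770 + j0.5108 Ω = 2770∠0.0° Ω.

Z = 2770 + j0.5108 Ω = 2770∠0.0° Ω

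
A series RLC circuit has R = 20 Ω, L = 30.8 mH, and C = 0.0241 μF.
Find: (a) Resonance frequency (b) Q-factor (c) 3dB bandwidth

Step 1 — Resonance: ω₀ = 1/√(LC) = 1/√(0.0308·2.41e-08) = 3.67e+04 rad/s.
Step 2 — f₀ = ω₀/(2π) = 5842 Hz.
Step 3 — Series Q: Q = ω₀L/R = 3.67e+04·0.0308/20 = 56.52.
Step 4 — Bandwidth: Δω = ω₀/Q = 649.4 rad/s; BW = Δω/(2π) = 103.3 Hz.

(a) f₀ = 5842 Hz  (b) Q = 56.52  (c) BW = 103.3 Hz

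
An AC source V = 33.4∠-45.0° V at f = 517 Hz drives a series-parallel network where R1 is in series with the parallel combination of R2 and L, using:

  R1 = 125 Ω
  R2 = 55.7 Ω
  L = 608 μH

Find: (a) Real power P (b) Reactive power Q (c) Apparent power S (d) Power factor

Step 1 — Angular frequency: ω = 2π·f = 2π·517 = 3248 rad/s.
Step 2 — Component impedances:
  R1: Z = R = 125 Ω
  R2: Z = R = 55.7 Ω
  L: Z = jωL = j·3248·0.000608 = 0 + j1.975 Ω
Step 3 — Parallel branch: R2 || L = 1/(1/R2 + 1/L) = 0.06994 + j1.973 Ω.
Step 4 — Series with R1: Z_total = R1 + (R2 || L) = 125.1 + j1.973 Ω = 125.1∠0.9° Ω.
Step 5 — Source phasor: V = 33.4∠-45.0° V = 23.62 - j23.62 V.
Step 6 — Current: I = V / Z = 0.1858 - j0.1918 A = 0.267∠-45.9° A.
Step 7 — Complex power: S = V·I* = 8.917 + j0.1406 VA.
Step 8 — Real power: P = Re(S) = 8.917 W.
Step 9 — Reactive power: Q = Im(S) = 0.1406 VAR.
Step 10 — Apparent power: |S| = 8.918 VA.
Step 11 — Power factor: PF = P/|S| = 0.9999 (lagging).

(a) P = 8.917 W  (b) Q = 0.1406 VAR  (c) S = 8.918 VA  (d) PF = 0.9999 (lagging)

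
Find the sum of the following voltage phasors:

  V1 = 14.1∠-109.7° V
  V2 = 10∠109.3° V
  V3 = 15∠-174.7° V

Step 1 — Convert each phasor to rectangular form:
  V1 = 14.1·(cos(-109.7°) + j·sin(-109.7°)) = -4.753 - j13.27 V
  V2 = 10·(cos(109.3°) + j·sin(109.3°)) = -3.305 + j9.438 V
  V3 = 15·(cos(-174.7°) + j·sin(-174.7°)) = -14.94 - j1.386 V
Step 2 — Sum components: V_total = -22.99 - j5.222 V.
Step 3 — Convert to polar: |V_total| = 23.58 V, ∠V_total = -167.2°.

V_total = 23.58∠-167.2° V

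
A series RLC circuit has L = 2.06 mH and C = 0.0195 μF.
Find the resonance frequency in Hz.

Step 1 — Resonance condition Im(Z)=0 gives ω₀ = 1/√(LC).
Step 2 — ω₀ = 1/√(0.00206·1.95e-08) = 1.578e+05 rad/s.
Step 3 — f₀ = ω₀/(2π) = 2.511e+04 Hz.

f₀ = 2.511e+04 Hz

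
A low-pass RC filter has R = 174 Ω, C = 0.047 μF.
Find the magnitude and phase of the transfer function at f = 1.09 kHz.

Step 1 — Angular frequency: ω = 2π·1090 = 6849 rad/s.
Step 2 — Transfer function: H(jω) = 1/(1 + jωRC).
Step 3 — Denominator: 1 + jωRC = 1 + j·6849·174·4.7e-08 = 1 + j0.05601.
Step 4 — H = 0.9969 - j0.05583.
Step 5 — Magnitude: |H| = 0.9984 (-0.0 dB); phase: φ = -3.2°.

|H| = 0.9984 (-0.0 dB), φ = -3.2°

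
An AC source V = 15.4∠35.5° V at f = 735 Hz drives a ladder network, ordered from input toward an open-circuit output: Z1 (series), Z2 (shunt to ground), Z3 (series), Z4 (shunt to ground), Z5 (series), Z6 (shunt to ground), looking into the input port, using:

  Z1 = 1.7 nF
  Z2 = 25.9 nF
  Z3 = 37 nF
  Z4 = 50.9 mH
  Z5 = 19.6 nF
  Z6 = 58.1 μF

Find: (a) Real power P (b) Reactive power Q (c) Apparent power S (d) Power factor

Step 1 — Angular frequency: ω = 2π·f = 2π·735 = 4618 rad/s.
Step 2 — Component impedances:
  Z1: Z = 1/(jωC) = -j/(ω·C) = 0 - j1.274e+05 Ω
  Z2: Z = 1/(jωC) = -j/(ω·C) = 0 - j8361 Ω
  Z3: Z = 1/(jωC) = -j/(ω·C) = 0 - j5852 Ω
  Z4: Z = jωL = j·4618·0.0509 = 0 + j235.1 Ω
  Z5: Z = 1/(jωC) = -j/(ω·C) = 0 - j1.105e+04 Ω
  Z6: Z = 1/(jωC) = -j/(ω·C) = 0 - j3.727 Ω
Step 3 — Ladder network (open output): work backward from the far end, alternating series and parallel combinations. Z_in = 0 - j1.307e+05 Ω = 1.307e+05∠-90.0° Ω.
Step 4 — Source phasor: V = 15.4∠35.5° V = 12.54 + j8.943 V.
Step 5 — Current: I = V / Z = -6.841e-05 + j9.59e-05 A = 0.0001178∠125.5° A.
Step 6 — Complex power: S = V·I* = 0 - j0.001814 VA.
Step 7 — Real power: P = Re(S) = 0 W.
Step 8 — Reactive power: Q = Im(S) = -0.001814 VAR.
Step 9 — Apparent power: |S| = 0.001814 VA.
Step 10 — Power factor: PF = P/|S| = 0 (leading).

(a) P = 0 W  (b) Q = -0.001814 VAR  (c) S = 0.001814 VA  (d) PF = 0 (leading)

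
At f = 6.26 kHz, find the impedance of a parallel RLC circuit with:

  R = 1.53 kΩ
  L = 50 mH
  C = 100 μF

Step 1 — Angular frequency: ω = 2π·f = 2π·6260 = 3.933e+04 rad/s.
Step 2 — Component impedances:
  R: Z = R = 1530 Ω
  L: Z = jωL = j·3.933e+04·0.05 = 0 + j1967 Ω
  C: Z = 1/(jωC) = -j/(ω·C) = 0 - j0.2542 Ω
Step 3 — Parallel combination: 1/Z_total = 1/R + 1/L + 1/C; Z_total = 4.226e-05 - j0.2543 Ω = 0.2543∠-90.0° Ω.

Z = 4.226e-05 - j0.2543 Ω = 0.2543∠-90.0° Ω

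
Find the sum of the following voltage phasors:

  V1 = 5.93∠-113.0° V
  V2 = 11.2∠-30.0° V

Step 1 — Convert each phasor to rectangular form:
  V1 = 5.93·(cos(-113.0°) + j·sin(-113.0°)) = -2.317 - j5.459 V
  V2 = 11.2·(cos(-30.0°) + j·sin(-30.0°)) = 9.699 - j5.6 V
Step 2 — Sum components: V_total = 7.382 - j11.06 V.
Step 3 — Convert to polar: |V_total| = 13.3 V, ∠V_total = -56.3°.

V_total = 13.3∠-56.3° V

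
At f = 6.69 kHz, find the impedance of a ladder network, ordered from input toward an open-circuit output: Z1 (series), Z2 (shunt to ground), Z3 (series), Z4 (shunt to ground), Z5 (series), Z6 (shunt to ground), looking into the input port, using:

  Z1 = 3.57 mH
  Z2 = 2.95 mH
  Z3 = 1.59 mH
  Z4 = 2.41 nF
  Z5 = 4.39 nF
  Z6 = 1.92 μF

Step 1 — Angular frequency: ω = 2π·f = 2π·6690 = 4.203e+04 rad/s.
Step 2 — Component impedances:
  Z1: Z = jωL = j·4.203e+04·0.00357 = 0 + j150.1 Ω
  Z2: Z = jωL = j·4.203e+04·0.00295 = 0 + j124 Ω
  Z3: Z = jωL = j·4.203e+04·0.00159 = 0 + j66.83 Ω
  Z4: Z = 1/(jωC) = -j/(ω·C) = 0 - j9871 Ω
  Z5: Z = 1/(jωC) = -j/(ω·C) = 0 - j5419 Ω
  Z6: Z = 1/(jωC) = -j/(ω·C) = 0 - j12.39 Ω
Step 3 — Ladder network (open output): work backward from the far end, alternating series and parallel combinations. Z_in = 0 + j278.7 Ω = 278.7∠90.0° Ω.

Z = 0 + j278.7 Ω = 278.7∠90.0° Ω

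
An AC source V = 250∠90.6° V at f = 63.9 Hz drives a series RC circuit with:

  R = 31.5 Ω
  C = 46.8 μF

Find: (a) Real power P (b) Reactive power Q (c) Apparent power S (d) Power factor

Step 1 — Angular frequency: ω = 2π·f = 2π·63.9 = 401.5 rad/s.
Step 2 — Component impedances:
  R: Z = R = 31.5 Ω
  C: Z = 1/(jωC) = -j/(ω·C) = 0 - j53.22 Ω
Step 3 — Series combination: Z_total = R + C = 31.5 - j53.22 Ω = 61.84∠-59.4° Ω.
Step 4 — Source phasor: V = 250∠90.6° V = -2.618 + j250 V.
Step 5 — Current: I = V / Z = -3.5 + j2.022 A = 4.042∠150.0° A.
Step 6 — Complex power: S = V·I* = 514.8 - j869.7 VA.
Step 7 — Real power: P = Re(S) = 514.8 W.
Step 8 — Reactive power: Q = Im(S) = -869.7 VAR.
Step 9 — Apparent power: |S| = 1011 VA.
Step 10 — Power factor: PF = P/|S| = 0.5094 (leading).

(a) P = 514.8 W  (b) Q = -869.7 VAR  (c) S = 1011 VA  (d) PF = 0.5094 (leading)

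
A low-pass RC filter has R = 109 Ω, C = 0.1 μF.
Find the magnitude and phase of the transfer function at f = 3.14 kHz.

Step 1 — Angular frequency: ω = 2π·3140 = 1.973e+04 rad/s.
Step 2 — Transfer function: H(jω) = 1/(1 + jωRC).
Step 3 — Denominator: 1 + jωRC = 1 + j·1.973e+04·109·1e-07 = 1 + j0.215.
Step 4 — H = 0.9558 - j0.2055.
Step 5 — Magnitude: |H| = 0.9776 (-0.2 dB); phase: φ = -12.1°.

|H| = 0.9776 (-0.2 dB), φ = -12.1°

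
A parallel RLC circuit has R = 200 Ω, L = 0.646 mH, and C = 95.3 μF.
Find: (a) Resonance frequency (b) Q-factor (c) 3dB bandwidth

Step 1 — Resonance: ω₀ = 1/√(LC) = 1/√(0.000646·9.53e-05) = 4030 rad/s.
Step 2 — f₀ = ω₀/(2π) = 641.4 Hz.
Step 3 — Parallel Q: Q = R/(ω₀L) = 200/(4030·0.000646) = 76.82.
Step 4 — Bandwidth: Δω = ω₀/Q = 52.47 rad/s; BW = Δω/(2π) = 8.35 Hz.

(a) f₀ = 641.4 Hz  (b) Q = 76.82  (c) BW = 8.35 Hz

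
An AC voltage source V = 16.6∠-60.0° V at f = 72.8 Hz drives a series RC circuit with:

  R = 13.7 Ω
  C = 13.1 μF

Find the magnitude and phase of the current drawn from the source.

Step 1 — Angular frequency: ω = 2π·f = 2π·72.8 = 457.4 rad/s.
Step 2 — Component impedances:
  R: Z = R = 13.7 Ω
  C: Z = 1/(jωC) = -j/(ω·C) = 0 - j166.9 Ω
Step 3 — Series combination: Z_total = R + C = 13.7 - j166.9 Ω = 167.4∠-85.3° Ω.
Step 4 — Source phasor: V = 16.6∠-60.0° V = 8.3 - j14.38 V.
Step 5 — Ohm's law: I = V / Z_total = (8.3 - j14.38) / (13.7 - j166.9) = 0.08962 + j0.04238 A.
Step 6 — Convert to polar: |I| = 0.09914 A, ∠I = 25.3°.

I = 0.09914∠25.3° A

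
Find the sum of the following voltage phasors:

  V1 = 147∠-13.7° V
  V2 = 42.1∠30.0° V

Step 1 — Convert each phasor to rectangular form:
  V1 = 147·(cos(-13.7°) + j·sin(-13.7°)) = 142.8 - j34.82 V
  V2 = 42.1·(cos(30.0°) + j·sin(30.0°)) = 36.46 + j21.05 V
Step 2 — Sum components: V_total = 179.3 - j13.77 V.
Step 3 — Convert to polar: |V_total| = 179.8 V, ∠V_total = -4.4°.

V_total = 179.8∠-4.4° V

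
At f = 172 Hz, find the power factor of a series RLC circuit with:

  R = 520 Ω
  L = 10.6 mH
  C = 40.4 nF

Step 1 — Angular frequency: ω = 2π·f = 2π·172 = 1081 rad/s.
Step 2 — Component impedances:
  R: Z = R = 520 Ω
  L: Z = jωL = j·1081·0.0106 = 0 + j11.46 Ω
  C: Z = 1/(jωC) = -j/(ω·C) = 0 - j2.29e+04 Ω
Step 3 — Series combination: Z_total = R + L + C = 520 - j2.289e+04 Ω = 2.29e+04∠-88.7° Ω.
Step 4 — Power factor: PF = cos(φ) = Re(Z)/|Z| = 520/2.29e+04 = 0.02271.
Step 5 — Type: Im(Z) = -2.289e+04 ⇒ leading (phase φ = -88.7°).

PF = 0.02271 (leading, φ = -88.7°)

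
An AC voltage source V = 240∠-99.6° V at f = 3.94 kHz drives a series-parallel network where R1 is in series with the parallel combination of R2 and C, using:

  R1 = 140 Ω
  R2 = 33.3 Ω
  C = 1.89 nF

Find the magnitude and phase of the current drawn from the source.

Step 1 — Angular frequency: ω = 2π·f = 2π·3940 = 2.476e+04 rad/s.
Step 2 — Component impedances:
  R1: Z = R = 140 Ω
  R2: Z = R = 33.3 Ω
  C: Z = 1/(jωC) = -j/(ω·C) = 0 - j2.137e+04 Ω
Step 3 — Parallel branch: R2 || C = 1/(1/R2 + 1/C) = 33.3 - j0.05188 Ω.
Step 4 — Series with R1: Z_total = R1 + (R2 || C) = 173.3 - j0.05188 Ω = 173.3∠-0.0° Ω.
Step 5 — Source phasor: V = 240∠-99.6° V = -40.02 - j236.6 V.
Step 6 — Ohm's law: I = V / Z_total = (-40.02 - j236.6) / (173.3 - j0.05188) = -0.2305 - j1.366 A.
Step 7 — Convert to polar: |I| = 1.385 A, ∠I = -99.6°.

I = 1.385∠-99.6° A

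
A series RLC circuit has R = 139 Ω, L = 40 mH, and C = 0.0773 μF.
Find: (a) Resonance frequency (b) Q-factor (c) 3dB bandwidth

Step 1 — Resonance condition Im(Z)=0 gives ω₀ = 1/√(LC).
Step 2 — ω₀ = 1/√(0.04·7.73e-08) = 1.798e+04 rad/s.
Step 3 — f₀ = ω₀/(2π) = 2862 Hz.
Step 4 — Series Q: Q = ω₀L/R = 1.798e+04·0.04/139 = 5.175.
Step 5 — 3dB bandwidth: Δω = ω₀/Q = 3475 rad/s; BW = Δω/(2π) = 553.1 Hz.

(a) f₀ = 2862 Hz  (b) Q = 5.175  (c) BW = 553.1 Hz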